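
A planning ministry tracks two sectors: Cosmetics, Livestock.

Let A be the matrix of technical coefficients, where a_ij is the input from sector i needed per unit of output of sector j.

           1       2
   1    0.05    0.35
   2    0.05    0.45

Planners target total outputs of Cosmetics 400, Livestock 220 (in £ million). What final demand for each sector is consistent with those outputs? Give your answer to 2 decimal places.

d_1 = 303.00, d_2 = 101.00

I − A =
  [   0.95    -0.35]
  [  -0.05     0.55]
d = (I − A) x:
  d_1 = (+0.95)·400 + (-0.35)·220 = 303.00
  d_2 = (-0.05)·400 + (+0.55)·220 = 101.00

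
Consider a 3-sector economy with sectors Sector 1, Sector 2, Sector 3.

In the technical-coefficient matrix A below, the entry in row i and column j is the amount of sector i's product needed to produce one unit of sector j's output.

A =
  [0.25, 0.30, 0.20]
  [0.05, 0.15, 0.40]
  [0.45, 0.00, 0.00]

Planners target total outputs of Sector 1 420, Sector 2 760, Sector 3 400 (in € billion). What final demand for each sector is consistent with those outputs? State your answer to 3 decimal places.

I − A =
  [   0.75    -0.30    -0.20]
  [  -0.05     0.85    -0.40]
  [  -0.45     0.00     1.00]
d = (I − A) x:
  d_1 = (+0.75)·420 + (-0.30)·760 + (-0.20)·400 = 7.000
  d_2 = (-0.05)·420 + (+0.85)·760 + (-0.40)·400 = 465.000
  d_3 = (-0.45)·420 + (+0.00)·760 + (+1.00)·400 = 211.000

d_1 = 7.000, d_2 = 465.000, d_3 = 211.000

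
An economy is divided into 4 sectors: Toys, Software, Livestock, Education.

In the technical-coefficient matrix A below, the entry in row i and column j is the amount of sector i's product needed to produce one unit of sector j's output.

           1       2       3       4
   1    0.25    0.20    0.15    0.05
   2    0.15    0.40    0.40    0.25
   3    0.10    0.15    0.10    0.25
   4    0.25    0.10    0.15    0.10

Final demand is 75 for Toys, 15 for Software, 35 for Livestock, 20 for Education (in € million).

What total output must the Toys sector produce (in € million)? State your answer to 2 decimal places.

x_1 = 188.36

I − A =
  [   0.75    -0.20    -0.15    -0.05]
  [  -0.15     0.60    -0.40    -0.25]
  [  -0.10    -0.15     0.90    -0.25]
  [  -0.25    -0.10    -0.15     0.90]
Compute the cofactors C_ij = (−1)^(i+j)·(3×3 minor ij) of I−A; the adjugate is their transpose:
adj(I−A) = Cᵀ =
  [ 0.371375   0.184125   0.163250   0.117125]
  [ 0.236875   0.544500   0.323875   0.254375]
  [ 0.122375   0.149125   0.338500   0.142250]
  [ 0.149875   0.136500   0.137750   0.312625]
det(I−A) = Σ_j (I−A)_1j·C_1j = (0.75)(0.371375) + (-0.20)(0.236875) + (-0.15)(0.122375) + (-0.05)(0.149875) = 0.20530625
(I − A)⁻¹ = adj(I−A) / det(I−A) ≈
  [   1.8089     0.8968     0.7952     0.5705]
  [   1.1538     2.6521     1.5775     1.2390]
  [   0.5961     0.7264     1.6488     0.6929]
  [   0.7300     0.6649     0.6709     1.5227]
x = (I − A)⁻¹ d = adj(I−A)·d / det(I−A), with det(I−A) = 0.20530625:
  x_1 = (0.371375·75 + 0.184125·15 + 0.163250·35 + 0.117125·20) / 0.20530625 = 38.67125 / 0.20530625 ≈ 188.36
  x_2 = (0.236875·75 + 0.544500·15 + 0.323875·35 + 0.254375·20) / 0.20530625 = 42.35625 / 0.20530625 ≈ 206.31
  x_3 = (0.122375·75 + 0.149125·15 + 0.338500·35 + 0.142250·20) / 0.20530625 = 26.1075 / 0.20530625 ≈ 127.16
  x_4 = (0.149875·75 + 0.136500·15 + 0.137750·35 + 0.312625·20) / 0.20530625 = 24.361875 / 0.20530625 ≈ 118.66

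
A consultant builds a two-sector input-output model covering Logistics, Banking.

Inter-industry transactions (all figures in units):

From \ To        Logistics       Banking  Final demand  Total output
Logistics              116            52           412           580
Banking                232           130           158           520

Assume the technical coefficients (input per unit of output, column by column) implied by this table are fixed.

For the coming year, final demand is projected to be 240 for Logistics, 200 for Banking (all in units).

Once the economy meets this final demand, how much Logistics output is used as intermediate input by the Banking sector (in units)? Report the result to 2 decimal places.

Technical coefficients a_ij = z_ij / X_j:
  a_LL = 116/580 = 0.20, a_BL = 232/580 = 0.40
  a_LB = 52/520 = 0.10, a_BB = 130/520 = 0.25
I − A =
  [   0.80    -0.10]
  [  -0.40     0.75]
det(I−A) = (0.80)(0.75) − (-0.10)(-0.40) = 0.5600
adj(I−A) = [[0.75, 0.10], [0.40, 0.80]]
(I − A)⁻¹ = adj(I−A) / det(I−A) ≈
  [   1.3393     0.1786]
  [   0.7143     1.4286]
First solve x = (I − A)⁻¹ d = adj(I−A)·d / det(I−A); in particular x_B = (0.40·240 + 0.80·200) / 0.5600 = 256.00 / 0.5600 ≈ 457.1429.
Intermediate flow from L to B: z_LB = a_LB · x_B = 0.10 × 256.00 / 0.5600 = 25.60 / 0.5600 ≈ 45.71.

z_LB = 45.71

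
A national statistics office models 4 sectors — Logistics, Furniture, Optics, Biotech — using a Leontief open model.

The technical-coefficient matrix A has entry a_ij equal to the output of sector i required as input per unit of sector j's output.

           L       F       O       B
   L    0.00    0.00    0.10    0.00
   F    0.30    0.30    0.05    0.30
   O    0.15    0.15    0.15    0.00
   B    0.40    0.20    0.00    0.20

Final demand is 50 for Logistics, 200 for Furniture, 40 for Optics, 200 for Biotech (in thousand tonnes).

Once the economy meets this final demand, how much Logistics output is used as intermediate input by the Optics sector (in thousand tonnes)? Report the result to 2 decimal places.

I − A =
  [   1.00     0.00    -0.10     0.00]
  [  -0.30     0.70    -0.05    -0.30]
  [  -0.15    -0.15     0.85     0.00]
  [  -0.40    -0.20     0.00     0.80]
Compute the cofactors C_ij = (−1)^(i+j)·(3×3 minor ij) of I−A; the adjugate is their transpose:
adj(I−A) = Cᵀ =
  [ 0.4190   0.0120   0.0500   0.0045]
  [ 0.3120   0.6680   0.0760   0.2505]
  [ 0.1290   0.1200   0.5000   0.0450]
  [ 0.2875   0.1730   0.0440   0.5725]
det(I−A) = Σ_j (I−A)_1j·C_1j = (1.00)(0.4190) + (0.00)(0.3120) + (-0.10)(0.1290) + (0.00)(0.2875) = 0.4061
(I − A)⁻¹ = adj(I−A) / det(I−A) ≈
  [   1.0318     0.0295     0.1231     0.0111]
  [   0.7683     1.6449     0.1871     0.6168]
  [   0.3177     0.2955     1.2312     0.1108]
  [   0.7080     0.4260     0.1083     1.4098]
First solve x = (I − A)⁻¹ d = adj(I−A)·d / det(I−A); in particular x_O = (0.1290·50 + 0.1200·200 + 0.5000·40 + 0.0450·200) / 0.4061 = 59.45 / 0.4061 ≈ 146.3925.
Intermediate flow from L to O: z_LO = a_LO · x_O = 0.10 × 59.45 / 0.4061 = 5.945 / 0.4061 ≈ 14.64.

z_LO = 14.64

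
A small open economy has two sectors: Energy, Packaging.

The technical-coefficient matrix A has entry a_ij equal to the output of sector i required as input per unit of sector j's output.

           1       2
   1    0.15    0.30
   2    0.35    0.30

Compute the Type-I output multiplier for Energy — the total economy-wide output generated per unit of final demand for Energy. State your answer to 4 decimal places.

I − A =
  [   0.85    -0.30]
  [  -0.35     0.70]
det(I−A) = (0.85)(0.70) − (-0.30)(-0.35) = 0.4900
adj(I−A) = [[0.70, 0.30], [0.35, 0.85]]
(I − A)⁻¹ = adj(I−A) / det(I−A) ≈
  [   1.42857     0.61224]
  [   0.71429     1.73469]
The output multiplier for sector j is the column-j sum of the Leontief inverse (I − A)⁻¹ = adj(I−A) / det(I−A).
Column 1 of adj(I−A): (0.70, 0.35); det(I−A) = 0.4900.
m_1 = (0.70 + 0.35) / 0.4900 = 1.05 / 0.4900 ≈ 2.1429.

m_1 = 2.1429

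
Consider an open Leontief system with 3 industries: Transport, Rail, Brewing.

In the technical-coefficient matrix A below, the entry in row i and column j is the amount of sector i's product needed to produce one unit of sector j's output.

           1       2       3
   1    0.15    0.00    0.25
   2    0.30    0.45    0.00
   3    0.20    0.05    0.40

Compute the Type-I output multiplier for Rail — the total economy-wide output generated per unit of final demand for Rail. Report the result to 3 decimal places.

I − A =
  [   0.85     0.00    -0.25]
  [  -0.30     0.55     0.00]
  [  -0.20    -0.05     0.60]
Cofactors of I−A, C_ij = (−1)^(i+j)·(minor ij) (rows/columns in the sector order above):
  C_11 = (0.55)(0.60) − (0.00)(-0.05) = 0.3300
  C_12 = −[(-0.30)(0.60) − (0.00)(-0.20)] = 0.1800
  C_13 = (-0.30)(-0.05) − (0.55)(-0.20) = 0.1250
  C_21 = −[(0.00)(0.60) − (-0.25)(-0.05)] = 0.0125
  C_22 = (0.85)(0.60) − (-0.25)(-0.20) = 0.4600
  C_23 = −[(0.85)(-0.05) − (0.00)(-0.20)] = 0.0425
  C_31 = (0.00)(0.00) − (-0.25)(0.55) = 0.1375
  C_32 = −[(0.85)(0.00) − (-0.25)(-0.30)] = 0.0750
  C_33 = (0.85)(0.55) − (0.00)(-0.30) = 0.4675
det(I−A) = Σ_j (I−A)_1j·C_1j = (0.85)(0.3300) + (0.00)(0.1800) + (-0.25)(0.1250) = 0.24925
adj(I−A) = Cᵀ =
  [ 0.3300   0.0125   0.1375]
  [ 0.1800   0.4600   0.0750]
  [ 0.1250   0.0425   0.4675]
(I − A)⁻¹ = adj(I−A) / det(I−A) ≈
  [   1.3240     0.0502     0.5517]
  [   0.7222     1.8455     0.3009]
  [   0.5015     0.1705     1.8756]
The output multiplier for sector j is the column-j sum of the Leontief inverse (I − A)⁻¹ = adj(I−A) / det(I−A).
Column 2 of adj(I−A): (0.0125, 0.4600, 0.0425); det(I−A) = 0.24925.
m_2 = (0.0125 + 0.4600 + 0.0425) / 0.24925 = 0.515 / 0.24925 ≈ 2.066.

m_2 = 2.066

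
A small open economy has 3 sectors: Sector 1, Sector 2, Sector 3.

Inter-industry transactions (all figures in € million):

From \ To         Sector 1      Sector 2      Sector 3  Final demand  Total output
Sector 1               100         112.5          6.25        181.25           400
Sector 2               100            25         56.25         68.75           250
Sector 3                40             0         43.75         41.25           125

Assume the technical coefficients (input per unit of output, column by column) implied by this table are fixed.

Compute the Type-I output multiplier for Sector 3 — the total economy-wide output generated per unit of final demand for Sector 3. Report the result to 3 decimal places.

Technical coefficients a_ij = z_ij / X_j:
  a_11 = 100/400 = 0.25, a_21 = 100/400 = 0.25, a_31 = 40/400 = 0.10
  a_12 = 112.5/250 = 0.45, a_22 = 25/250 = 0.10, a_32 = 0/250 = 0.00
  a_13 = 6.25/125 = 0.05, a_23 = 56.25/125 = 0.45, a_33 = 43.75/125 = 0.35
I − A =
  [   0.75    -0.45    -0.05]
  [  -0.25     0.90    -0.45]
  [  -0.10     0.00     0.65]
Cofactors of I−A, C_ij = (−1)^(i+j)·(minor ij) (rows/columns in the sector order above):
  C_11 = (0.90)(0.65) − (-0.45)(0.00) = 0.5850
  C_12 = −[(-0.25)(0.65) − (-0.45)(-0.10)] = 0.2075
  C_13 = (-0.25)(0.00) − (0.90)(-0.10) = 0.0900
  C_21 = −[(-0.45)(0.65) − (-0.05)(0.00)] = 0.2925
  C_22 = (0.75)(0.65) − (-0.05)(-0.10) = 0.4825
  C_23 = −[(0.75)(0.00) − (-0.45)(-0.10)] = 0.0450
  C_31 = (-0.45)(-0.45) − (-0.05)(0.90) = 0.2475
  C_32 = −[(0.75)(-0.45) − (-0.05)(-0.25)] = 0.3500
  C_33 = (0.75)(0.90) − (-0.45)(-0.25) = 0.5625
det(I−A) = Σ_j (I−A)_1j·C_1j = (0.75)(0.5850) + (-0.45)(0.2075) + (-0.05)(0.0900) = 0.340875
adj(I−A) = Cᵀ =
  [ 0.5850   0.2925   0.2475]
  [ 0.2075   0.4825   0.3500]
  [ 0.0900   0.0450   0.5625]
(I − A)⁻¹ = adj(I−A) / det(I−A) ≈
  [   1.7162     0.8581     0.7261]
  [   0.6087     1.4155     1.0268]
  [   0.2640     0.1320     1.6502]
The output multiplier for sector j is the column-j sum of the Leontief inverse (I − A)⁻¹ = adj(I−A) / det(I−A).
Column 3 of adj(I−A): (0.2475, 0.3500, 0.5625); det(I−A) = 0.340875.
m_3 = (0.2475 + 0.3500 + 0.5625) / 0.340875 = 1.16 / 0.340875 ≈ 3.403.

m_3 = 3.403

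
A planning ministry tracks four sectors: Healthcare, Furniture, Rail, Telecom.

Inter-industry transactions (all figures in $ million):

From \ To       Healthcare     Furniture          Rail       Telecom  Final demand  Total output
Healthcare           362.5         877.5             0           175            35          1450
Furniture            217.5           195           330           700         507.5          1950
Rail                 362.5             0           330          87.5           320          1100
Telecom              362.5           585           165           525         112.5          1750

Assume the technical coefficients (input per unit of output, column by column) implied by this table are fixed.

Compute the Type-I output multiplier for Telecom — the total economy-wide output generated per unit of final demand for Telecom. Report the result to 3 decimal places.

m_T = 6.667

Technical coefficients a_ij = z_ij / X_j:
  a_HH = 362.5/1450 = 0.25, a_FH = 217.5/1450 = 0.15, a_RH = 362.5/1450 = 0.25, a_TH = 362.5/1450 = 0.25
  a_HF = 877.5/1950 = 0.45, a_FF = 195/1950 = 0.10, a_RF = 0/1950 = 0.00, a_TF = 585/1950 = 0.30
  a_HR = 0/1100 = 0.00, a_FR = 330/1100 = 0.30, a_RR = 330/1100 = 0.30, a_TR = 165/1100 = 0.15
  a_HT = 175/1750 = 0.10, a_FT = 700/1750 = 0.40, a_RT = 87.5/1750 = 0.05, a_TT = 525/1750 = 0.30
I − A =
  [   0.75    -0.45     0.00    -0.10]
  [  -0.15     0.90    -0.30    -0.40]
  [  -0.25     0.00     0.70    -0.05]
  [  -0.25    -0.30    -0.15     0.70]
Compute the cofactors C_ij = (−1)^(i+j)·(3×3 minor ij) of I−A; the adjugate is their transpose:
adj(I−A) = Cᵀ =
  [ 0.345750   0.238125   0.144000   0.195750]
  [ 0.213625   0.340625   0.197250   0.239250]
  [ 0.141000   0.103125   0.263250   0.097875]
  [ 0.245250   0.253125   0.192375   0.391500]
det(I−A) = Σ_j (I−A)_1j·C_1j = (0.75)(0.345750) + (-0.45)(0.213625) + (0.00)(0.141000) + (-0.10)(0.245250) = 0.13865625
(I − A)⁻¹ = adj(I−A) / det(I−A) ≈
  [   2.4936     1.7174     1.0385     1.4118]
  [   1.5407     2.4566     1.4226     1.7255]
  [   1.0169     0.7437     1.8986     0.7059]
  [   1.7688     1.8256     1.3874     2.8235]
The output multiplier for sector j is the column-j sum of the Leontief inverse (I − A)⁻¹ = adj(I−A) / det(I−A).
Column T of adj(I−A): (0.195750, 0.239250, 0.097875, 0.391500); det(I−A) = 0.13865625.
m_T = (0.195750 + 0.239250 + 0.097875 + 0.391500) / 0.13865625 = 0.924375 / 0.13865625 ≈ 6.667.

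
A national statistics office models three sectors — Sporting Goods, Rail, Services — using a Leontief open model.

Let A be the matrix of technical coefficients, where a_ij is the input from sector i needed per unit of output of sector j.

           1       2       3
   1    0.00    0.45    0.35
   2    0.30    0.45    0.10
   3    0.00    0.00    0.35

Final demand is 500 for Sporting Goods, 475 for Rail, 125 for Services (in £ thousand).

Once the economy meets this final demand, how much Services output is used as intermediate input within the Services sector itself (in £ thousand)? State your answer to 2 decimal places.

z_33 = 67.31

I − A =
  [   1.00    -0.45    -0.35]
  [  -0.30     0.55    -0.10]
  [   0.00     0.00     0.65]
Cofactors of I−A, C_ij = (−1)^(i+j)·(minor ij) (rows/columns in the sector order above):
  C_11 = (0.55)(0.65) − (-0.10)(0.00) = 0.3575
  C_12 = −[(-0.30)(0.65) − (-0.10)(0.00)] = 0.1950
  C_13 = (-0.30)(0.00) − (0.55)(0.00) = 0.0000
  C_21 = −[(-0.45)(0.65) − (-0.35)(0.00)] = 0.2925
  C_22 = (1.00)(0.65) − (-0.35)(0.00) = 0.6500
  C_23 = −[(1.00)(0.00) − (-0.45)(0.00)] = 0.0000
  C_31 = (-0.45)(-0.10) − (-0.35)(0.55) = 0.2375
  C_32 = −[(1.00)(-0.10) − (-0.35)(-0.30)] = 0.2050
  C_33 = (1.00)(0.55) − (-0.45)(-0.30) = 0.4150
det(I−A) = Σ_j (I−A)_1j·C_1j = (1.00)(0.3575) + (-0.45)(0.1950) + (-0.35)(0.0000) = 0.26975
adj(I−A) = Cᵀ =
  [ 0.3575   0.2925   0.2375]
  [ 0.1950   0.6500   0.2050]
  [ 0.0000   0.0000   0.4150]
(I − A)⁻¹ = adj(I−A) / det(I−A) ≈
  [   1.3253     1.0843     0.8804]
  [   0.7229     2.4096     0.7600]
  [   0.0000     0.0000     1.5385]
First solve x = (I − A)⁻¹ d = adj(I−A)·d / det(I−A); in particular x_3 = (0.0000·500 + 0.0000·475 + 0.4150·125) / 0.26975 = 51.875 / 0.26975 ≈ 192.3077.
Intermediate flow from 3 to 3: z_33 = a_33 · x_3 = 0.35 × 51.875 / 0.26975 = 18.15625 / 0.26975 ≈ 67.31.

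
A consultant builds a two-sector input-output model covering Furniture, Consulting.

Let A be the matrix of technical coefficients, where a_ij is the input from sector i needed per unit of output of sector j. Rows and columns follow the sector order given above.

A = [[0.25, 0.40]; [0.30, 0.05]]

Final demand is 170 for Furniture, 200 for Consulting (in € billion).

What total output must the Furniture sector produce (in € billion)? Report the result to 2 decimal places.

x_1 = 407.59

I − A =
  [   0.75    -0.40]
  [  -0.30     0.95]
det(I−A) = (0.75)(0.95) − (-0.40)(-0.30) = 0.5925
adj(I−A) = [[0.95, 0.40], [0.30, 0.75]]
(I − A)⁻¹ = adj(I−A) / det(I−A) ≈
  [   1.6034     0.6751]
  [   0.5063     1.2658]
x = (I − A)⁻¹ d = adj(I−A)·d / det(I−A), with det(I−A) = 0.5925:
  x_1 = (0.95·170 + 0.40·200) / 0.5925 = 241.50 / 0.5925 ≈ 407.59
  x_2 = (0.30·170 + 0.75·200) / 0.5925 = 201.00 / 0.5925 ≈ 339.24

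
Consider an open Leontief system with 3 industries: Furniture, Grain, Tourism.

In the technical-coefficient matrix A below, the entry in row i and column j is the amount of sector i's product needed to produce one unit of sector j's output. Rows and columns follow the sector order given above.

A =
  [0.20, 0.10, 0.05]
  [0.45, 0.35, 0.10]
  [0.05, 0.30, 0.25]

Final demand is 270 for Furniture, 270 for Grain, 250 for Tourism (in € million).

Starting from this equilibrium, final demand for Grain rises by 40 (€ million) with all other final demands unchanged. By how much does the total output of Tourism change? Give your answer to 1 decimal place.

Δx_T = 30.3

I − A =
  [   0.80    -0.10    -0.05]
  [  -0.45     0.65    -0.10]
  [  -0.05    -0.30     0.75]
Cofactors of I−A, C_ij = (−1)^(i+j)·(minor ij) (rows/columns in the sector order above):
  C_11 = (0.65)(0.75) − (-0.10)(-0.30) = 0.4575
  C_12 = −[(-0.45)(0.75) − (-0.10)(-0.05)] = 0.3425
  C_13 = (-0.45)(-0.30) − (0.65)(-0.05) = 0.1675
  C_21 = −[(-0.10)(0.75) − (-0.05)(-0.30)] = 0.0900
  C_22 = (0.80)(0.75) − (-0.05)(-0.05) = 0.5975
  C_23 = −[(0.80)(-0.30) − (-0.10)(-0.05)] = 0.2450
  C_31 = (-0.10)(-0.10) − (-0.05)(0.65) = 0.0425
  C_32 = −[(0.80)(-0.10) − (-0.05)(-0.45)] = 0.1025
  C_33 = (0.80)(0.65) − (-0.10)(-0.45) = 0.4750
det(I−A) = Σ_j (I−A)_1j·C_1j = (0.80)(0.4575) + (-0.10)(0.3425) + (-0.05)(0.1675) = 0.323375
adj(I−A) = Cᵀ =
  [ 0.4575   0.0900   0.0425]
  [ 0.3425   0.5975   0.1025]
  [ 0.1675   0.2450   0.4750]
(I − A)⁻¹ = adj(I−A) / det(I−A) ≈
  [   1.4148     0.2783     0.1314]
  [   1.0591     1.8477     0.3170]
  [   0.5180     0.7576     1.4689]
Δx = (I − A)⁻¹ Δd with Δd having +40 in the Grain component and 0 elsewhere.
So Δx_T = L_TG · (+40), where L_TG = adj(I−A)_TG / det(I−A) = 0.2450 / 0.323375.
Δx_T = 0.2450 × (+40) / 0.323375 = 9.80 / 0.323375 ≈ 30.3.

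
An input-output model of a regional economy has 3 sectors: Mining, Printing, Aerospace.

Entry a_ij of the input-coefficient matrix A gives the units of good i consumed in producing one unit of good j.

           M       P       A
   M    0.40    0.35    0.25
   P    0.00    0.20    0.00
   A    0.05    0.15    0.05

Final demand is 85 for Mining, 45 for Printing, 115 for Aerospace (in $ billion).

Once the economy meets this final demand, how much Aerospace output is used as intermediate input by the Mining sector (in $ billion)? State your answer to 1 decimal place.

z_AM = 11.7

I − A =
  [   0.60    -0.35    -0.25]
  [   0.00     0.80     0.00]
  [  -0.05    -0.15     0.95]
Cofactors of I−A, C_ij = (−1)^(i+j)·(minor ij) (rows/columns in the sector order above):
  C_11 = (0.80)(0.95) − (0.00)(-0.15) = 0.7600
  C_12 = −[(0.00)(0.95) − (0.00)(-0.05)] = 0.0000
  C_13 = (0.00)(-0.15) − (0.80)(-0.05) = 0.0400
  C_21 = −[(-0.35)(0.95) − (-0.25)(-0.15)] = 0.3700
  C_22 = (0.60)(0.95) − (-0.25)(-0.05) = 0.5575
  C_23 = −[(0.60)(-0.15) − (-0.35)(-0.05)] = 0.1075
  C_31 = (-0.35)(0.00) − (-0.25)(0.80) = 0.2000
  C_32 = −[(0.60)(0.00) − (-0.25)(0.00)] = 0.0000
  C_33 = (0.60)(0.80) − (-0.35)(0.00) = 0.4800
det(I−A) = Σ_j (I−A)_1j·C_1j = (0.60)(0.7600) + (-0.35)(0.0000) + (-0.25)(0.0400) = 0.4460
adj(I−A) = Cᵀ =
  [ 0.7600   0.3700   0.2000]
  [ 0.0000   0.5575   0.0000]
  [ 0.0400   0.1075   0.4800]
(I − A)⁻¹ = adj(I−A) / det(I−A) ≈
  [   1.7040     0.8296     0.4484]
  [   0.0000     1.2500     0.0000]
  [   0.0897     0.2410     1.0762]
First solve x = (I − A)⁻¹ d = adj(I−A)·d / det(I−A); in particular x_M = (0.7600·85 + 0.3700·45 + 0.2000·115) / 0.4460 = 104.25 / 0.4460 ≈ 233.744.
Intermediate flow from A to M: z_AM = a_AM · x_M = 0.05 × 104.25 / 0.4460 = 5.2125 / 0.4460 ≈ 11.7.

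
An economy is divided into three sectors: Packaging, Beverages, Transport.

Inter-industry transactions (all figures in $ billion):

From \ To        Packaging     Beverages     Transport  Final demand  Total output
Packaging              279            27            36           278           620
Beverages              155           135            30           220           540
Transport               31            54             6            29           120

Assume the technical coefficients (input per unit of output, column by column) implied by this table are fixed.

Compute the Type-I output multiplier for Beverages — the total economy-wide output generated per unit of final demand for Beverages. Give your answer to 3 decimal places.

m_B = 1.852

Technical coefficients a_ij = z_ij / X_j:
  a_PP = 279/620 = 0.45, a_BP = 155/620 = 0.25, a_TP = 31/620 = 0.05
  a_PB = 27/540 = 0.05, a_BB = 135/540 = 0.25, a_TB = 54/540 = 0.10
  a_PT = 36/120 = 0.30, a_BT = 30/120 = 0.25, a_TT = 6/120 = 0.05
I − A =
  [   0.55    -0.05    -0.30]
  [  -0.25     0.75    -0.25]
  [  -0.05    -0.10     0.95]
Cofactors of I−A, C_ij = (−1)^(i+j)·(minor ij) (rows/columns in the sector order above):
  C_11 = (0.75)(0.95) − (-0.25)(-0.10) = 0.6875
  C_12 = −[(-0.25)(0.95) − (-0.25)(-0.05)] = 0.2500
  C_13 = (-0.25)(-0.10) − (0.75)(-0.05) = 0.0625
  C_21 = −[(-0.05)(0.95) − (-0.30)(-0.10)] = 0.0775
  C_22 = (0.55)(0.95) − (-0.30)(-0.05) = 0.5075
  C_23 = −[(0.55)(-0.10) − (-0.05)(-0.05)] = 0.0575
  C_31 = (-0.05)(-0.25) − (-0.30)(0.75) = 0.2375
  C_32 = −[(0.55)(-0.25) − (-0.30)(-0.25)] = 0.2125
  C_33 = (0.55)(0.75) − (-0.05)(-0.25) = 0.4000
det(I−A) = Σ_j (I−A)_1j·C_1j = (0.55)(0.6875) + (-0.05)(0.2500) + (-0.30)(0.0625) = 0.346875
adj(I−A) = Cᵀ =
  [ 0.6875   0.0775   0.2375]
  [ 0.2500   0.5075   0.2125]
  [ 0.0625   0.0575   0.4000]
(I − A)⁻¹ = adj(I−A) / det(I−A) ≈
  [   1.9820     0.2234     0.6847]
  [   0.7207     1.4631     0.6126]
  [   0.1802     0.1658     1.1532]
The output multiplier for sector j is the column-j sum of the Leontief inverse (I − A)⁻¹ = adj(I−A) / det(I−A).
Column B of adj(I−A): (0.0775, 0.5075, 0.0575); det(I−A) = 0.346875.
m_B = (0.0775 + 0.5075 + 0.0575) / 0.346875 = 0.6425 / 0.346875 ≈ 1.852.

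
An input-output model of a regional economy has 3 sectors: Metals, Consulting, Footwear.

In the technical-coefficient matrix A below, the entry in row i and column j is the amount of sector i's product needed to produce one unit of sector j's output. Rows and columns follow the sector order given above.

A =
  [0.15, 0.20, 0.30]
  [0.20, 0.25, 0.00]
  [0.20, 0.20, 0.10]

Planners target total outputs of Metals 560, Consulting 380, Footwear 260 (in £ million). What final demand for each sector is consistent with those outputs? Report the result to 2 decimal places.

d_1 = 322.00, d_2 = 173.00, d_3 = 46.00

I − A =
  [   0.85    -0.20    -0.30]
  [  -0.20     0.75     0.00]
  [  -0.20    -0.20     0.90]
d = (I − A) x:
  d_1 = (+0.85)·560 + (-0.20)·380 + (-0.30)·260 = 322.00
  d_2 = (-0.20)·560 + (+0.75)·380 + (+0.00)·260 = 173.00
  d_3 = (-0.20)·560 + (-0.20)·380 + (+0.90)·260 = 46.00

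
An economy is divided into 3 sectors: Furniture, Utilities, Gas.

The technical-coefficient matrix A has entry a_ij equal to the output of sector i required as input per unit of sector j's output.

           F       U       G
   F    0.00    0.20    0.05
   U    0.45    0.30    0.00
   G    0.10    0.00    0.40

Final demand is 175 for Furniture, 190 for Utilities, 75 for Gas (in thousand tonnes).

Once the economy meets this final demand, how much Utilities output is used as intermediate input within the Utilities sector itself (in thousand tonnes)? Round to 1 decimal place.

I − A =
  [   1.00    -0.20    -0.05]
  [  -0.45     0.70     0.00]
  [  -0.10     0.00     0.60]
Cofactors of I−A, C_ij = (−1)^(i+j)·(minor ij) (rows/columns in the sector order above):
  C_11 = (0.70)(0.60) − (0.00)(0.00) = 0.4200
  C_12 = −[(-0.45)(0.60) − (0.00)(-0.10)] = 0.2700
  C_13 = (-0.45)(0.00) − (0.70)(-0.10) = 0.0700
  C_21 = −[(-0.20)(0.60) − (-0.05)(0.00)] = 0.1200
  C_22 = (1.00)(0.60) − (-0.05)(-0.10) = 0.5950
  C_23 = −[(1.00)(0.00) − (-0.20)(-0.10)] = 0.0200
  C_31 = (-0.20)(0.00) − (-0.05)(0.70) = 0.0350
  C_32 = −[(1.00)(0.00) − (-0.05)(-0.45)] = 0.0225
  C_33 = (1.00)(0.70) − (-0.20)(-0.45) = 0.6100
det(I−A) = Σ_j (I−A)_1j·C_1j = (1.00)(0.4200) + (-0.20)(0.2700) + (-0.05)(0.0700) = 0.3625
adj(I−A) = Cᵀ =
  [ 0.4200   0.1200   0.0350]
  [ 0.2700   0.5950   0.0225]
  [ 0.0700   0.0200   0.6100]
(I − A)⁻¹ = adj(I−A) / det(I−A) ≈
  [   1.1586     0.3310     0.0966]
  [   0.7448     1.6414     0.0621]
  [   0.1931     0.0552     1.6828]
First solve x = (I − A)⁻¹ d = adj(I−A)·d / det(I−A); in particular x_U = (0.2700·175 + 0.5950·190 + 0.0225·75) / 0.3625 = 161.9875 / 0.3625 ≈ 446.862.
Intermediate flow from U to U: z_UU = a_UU · x_U = 0.30 × 161.9875 / 0.3625 = 48.59625 / 0.3625 ≈ 134.1.

z_UU = 134.1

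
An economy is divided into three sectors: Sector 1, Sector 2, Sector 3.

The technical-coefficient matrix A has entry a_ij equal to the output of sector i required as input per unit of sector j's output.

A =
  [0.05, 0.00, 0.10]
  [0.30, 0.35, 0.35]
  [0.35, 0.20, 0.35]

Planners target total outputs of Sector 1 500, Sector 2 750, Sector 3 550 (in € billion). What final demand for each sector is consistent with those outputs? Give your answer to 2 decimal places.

d_1 = 420.00, d_2 = 145.00, d_3 = 32.50

I − A =
  [   0.95     0.00    -0.10]
  [  -0.30     0.65    -0.35]
  [  -0.35    -0.20     0.65]
d = (I − A) x:
  d_1 = (+0.95)·500 + (+0.00)·750 + (-0.10)·550 = 420.00
  d_2 = (-0.30)·500 + (+0.65)·750 + (-0.35)·550 = 145.00
  d_3 = (-0.35)·500 + (-0.20)·750 + (+0.65)·550 = 32.50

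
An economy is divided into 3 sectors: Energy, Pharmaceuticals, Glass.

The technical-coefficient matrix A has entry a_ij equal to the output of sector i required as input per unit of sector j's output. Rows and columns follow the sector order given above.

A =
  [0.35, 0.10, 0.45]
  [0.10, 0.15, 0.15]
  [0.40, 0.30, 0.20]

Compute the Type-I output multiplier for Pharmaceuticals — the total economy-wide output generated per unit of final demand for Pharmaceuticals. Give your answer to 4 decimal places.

I − A =
  [   0.65    -0.10    -0.45]
  [  -0.10     0.85    -0.15]
  [  -0.40    -0.30     0.80]
Cofactors of I−A, C_ij = (−1)^(i+j)·(minor ij) (rows/columns in the sector order above):
  C_11 = (0.85)(0.80) − (-0.15)(-0.30) = 0.6350
  C_12 = −[(-0.10)(0.80) − (-0.15)(-0.40)] = 0.1400
  C_13 = (-0.10)(-0.30) − (0.85)(-0.40) = 0.3700
  C_21 = −[(-0.10)(0.80) − (-0.45)(-0.30)] = 0.2150
  C_22 = (0.65)(0.80) − (-0.45)(-0.40) = 0.3400
  C_23 = −[(0.65)(-0.30) − (-0.10)(-0.40)] = 0.2350
  C_31 = (-0.10)(-0.15) − (-0.45)(0.85) = 0.3975
  C_32 = −[(0.65)(-0.15) − (-0.45)(-0.10)] = 0.1425
  C_33 = (0.65)(0.85) − (-0.10)(-0.10) = 0.5425
det(I−A) = Σ_j (I−A)_1j·C_1j = (0.65)(0.6350) + (-0.10)(0.1400) + (-0.45)(0.3700) = 0.23225
adj(I−A) = Cᵀ =
  [ 0.6350   0.2150   0.3975]
  [ 0.1400   0.3400   0.1425]
  [ 0.3700   0.2350   0.5425]
(I − A)⁻¹ = adj(I−A) / det(I−A) ≈
  [   2.73412     0.92573     1.71152]
  [   0.60280     1.46394     0.61356]
  [   1.59311     1.01184     2.33584]
The output multiplier for sector j is the column-j sum of the Leontief inverse (I − A)⁻¹ = adj(I−A) / det(I−A).
Column P of adj(I−A): (0.2150, 0.3400, 0.2350); det(I−A) = 0.23225.
m_P = (0.2150 + 0.3400 + 0.2350) / 0.23225 = 0.79 / 0.23225 ≈ 3.4015.

m_P = 3.4015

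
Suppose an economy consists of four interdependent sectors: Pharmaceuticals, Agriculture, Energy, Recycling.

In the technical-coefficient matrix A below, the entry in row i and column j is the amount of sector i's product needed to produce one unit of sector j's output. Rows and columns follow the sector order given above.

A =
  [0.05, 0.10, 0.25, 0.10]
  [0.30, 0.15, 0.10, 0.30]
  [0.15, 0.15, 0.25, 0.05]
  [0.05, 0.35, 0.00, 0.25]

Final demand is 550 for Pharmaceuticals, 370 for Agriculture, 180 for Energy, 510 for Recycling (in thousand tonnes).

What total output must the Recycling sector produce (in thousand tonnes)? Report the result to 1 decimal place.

x_4 = 1416.6

I − A =
  [   0.95    -0.10    -0.25    -0.10]
  [  -0.30     0.85    -0.10    -0.30]
  [  -0.15    -0.15     0.75    -0.05]
  [  -0.05    -0.35     0.00     0.75]
Compute the cofactors C_ij = (−1)^(i+j)·(3×3 minor ij) of I−A; the adjugate is their transpose:
adj(I−A) = Cᵀ =
  [ 0.386375   0.115000   0.144125   0.107125]
  [ 0.191500   0.501875   0.130750   0.235000]
  [ 0.123250   0.139500   0.467125   0.103375]
  [ 0.115125   0.241875   0.070625   0.524250]
det(I−A) = Σ_j (I−A)_1j·C_1j = (0.95)(0.386375) + (-0.10)(0.191500) + (-0.25)(0.123250) + (-0.10)(0.115125) = 0.30558125
(I − A)⁻¹ = adj(I−A) / det(I−A) ≈
  [   1.2644     0.3763     0.4716     0.3506]
  [   0.6267     1.6424     0.4279     0.7690]
  [   0.4033     0.4565     1.5286     0.3383]
  [   0.3767     0.7915     0.2311     1.7156]
x = (I − A)⁻¹ d = adj(I−A)·d / det(I−A), with det(I−A) = 0.30558125:
  x_1 = (0.386375·550 + 0.115000·370 + 0.144125·180 + 0.107125·510) / 0.30558125 = 335.6325 / 0.30558125 ≈ 1098.3
  x_2 = (0.191500·550 + 0.501875·370 + 0.130750·180 + 0.235000·510) / 0.30558125 = 434.40375 / 0.30558125 ≈ 1421.6
  x_3 = (0.123250·550 + 0.139500·370 + 0.467125·180 + 0.103375·510) / 0.30558125 = 256.20625 / 0.30558125 ≈ 838.4
  x_4 = (0.115125·550 + 0.241875·370 + 0.070625·180 + 0.524250·510) / 0.30558125 = 432.8925 / 0.30558125 ≈ 1416.6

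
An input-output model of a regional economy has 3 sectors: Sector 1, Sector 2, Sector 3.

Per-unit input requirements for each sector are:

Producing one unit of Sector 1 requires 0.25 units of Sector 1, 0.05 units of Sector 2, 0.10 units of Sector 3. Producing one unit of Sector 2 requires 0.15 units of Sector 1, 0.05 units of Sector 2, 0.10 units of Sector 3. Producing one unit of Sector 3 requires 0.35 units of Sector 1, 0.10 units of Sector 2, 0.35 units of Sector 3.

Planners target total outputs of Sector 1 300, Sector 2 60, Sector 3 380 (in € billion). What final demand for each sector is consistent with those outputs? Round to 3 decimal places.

d_1 = 83.000, d_2 = 4.000, d_3 = 211.000

I − A =
  [   0.75    -0.15    -0.35]
  [  -0.05     0.95    -0.10]
  [  -0.10    -0.10     0.65]
d = (I − A) x:
  d_1 = (+0.75)·300 + (-0.15)·60 + (-0.35)·380 = 83.000
  d_2 = (-0.05)·300 + (+0.95)·60 + (-0.10)·380 = 4.000
  d_3 = (-0.10)·300 + (-0.10)·60 + (+0.65)·380 = 211.000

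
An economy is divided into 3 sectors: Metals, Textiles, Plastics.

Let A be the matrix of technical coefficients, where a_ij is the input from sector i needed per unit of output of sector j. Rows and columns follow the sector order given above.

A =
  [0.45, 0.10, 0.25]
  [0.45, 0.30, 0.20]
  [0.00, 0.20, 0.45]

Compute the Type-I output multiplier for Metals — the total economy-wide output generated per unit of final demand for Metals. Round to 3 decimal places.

I − A =
  [   0.55    -0.10    -0.25]
  [  -0.45     0.70    -0.20]
  [   0.00    -0.20     0.55]
Cofactors of I−A, C_ij = (−1)^(i+j)·(minor ij) (rows/columns in the sector order above):
  C_11 = (0.70)(0.55) − (-0.20)(-0.20) = 0.3450
  C_12 = −[(-0.45)(0.55) − (-0.20)(0.00)] = 0.2475
  C_13 = (-0.45)(-0.20) − (0.70)(0.00) = 0.0900
  C_21 = −[(-0.10)(0.55) − (-0.25)(-0.20)] = 0.1050
  C_22 = (0.55)(0.55) − (-0.25)(0.00) = 0.3025
  C_23 = −[(0.55)(-0.20) − (-0.10)(0.00)] = 0.1100
  C_31 = (-0.10)(-0.20) − (-0.25)(0.70) = 0.1950
  C_32 = −[(0.55)(-0.20) − (-0.25)(-0.45)] = 0.2225
  C_33 = (0.55)(0.70) − (-0.10)(-0.45) = 0.3400
det(I−A) = Σ_j (I−A)_1j·C_1j = (0.55)(0.3450) + (-0.10)(0.2475) + (-0.25)(0.0900) = 0.1425
adj(I−A) = Cᵀ =
  [ 0.3450   0.1050   0.1950]
  [ 0.2475   0.3025   0.2225]
  [ 0.0900   0.1100   0.3400]
(I − A)⁻¹ = adj(I−A) / det(I−A) ≈
  [   2.4211     0.7368     1.3684]
  [   1.7368     2.1228     1.5614]
  [   0.6316     0.7719     2.3860]
The output multiplier for sector j is the column-j sum of the Leontief inverse (I − A)⁻¹ = adj(I−A) / det(I−A).
Column M of adj(I−A): (0.3450, 0.2475, 0.0900); det(I−A) = 0.1425.
m_M = (0.3450 + 0.2475 + 0.0900) / 0.1425 = 0.6825 / 0.1425 ≈ 4.789.

m_M = 4.789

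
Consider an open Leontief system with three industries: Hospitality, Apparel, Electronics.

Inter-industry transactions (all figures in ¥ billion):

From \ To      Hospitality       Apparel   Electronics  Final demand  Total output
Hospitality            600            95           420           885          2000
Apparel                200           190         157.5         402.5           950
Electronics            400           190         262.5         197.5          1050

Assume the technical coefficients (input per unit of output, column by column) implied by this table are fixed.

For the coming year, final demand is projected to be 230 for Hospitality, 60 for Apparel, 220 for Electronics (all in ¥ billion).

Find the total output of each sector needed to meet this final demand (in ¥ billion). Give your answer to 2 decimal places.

x_H = 676.46, x_A = 261.45, x_E = 543.44

Technical coefficients a_ij = z_ij / X_j:
  a_HH = 600/2000 = 0.30, a_AH = 200/2000 = 0.10, a_EH = 400/2000 = 0.20
  a_HA = 95/950 = 0.10, a_AA = 190/950 = 0.20, a_EA = 190/950 = 0.20
  a_HE = 420/1050 = 0.40, a_AE = 157.5/1050 = 0.15, a_EE = 262.5/1050 = 0.25
I − A =
  [   0.70    -0.10    -0.40]
  [  -0.10     0.80    -0.15]
  [  -0.20    -0.20     0.75]
Cofactors of I−A, C_ij = (−1)^(i+j)·(minor ij) (rows/columns in the sector order above):
  C_11 = (0.80)(0.75) − (-0.15)(-0.20) = 0.5700
  C_12 = −[(-0.10)(0.75) − (-0.15)(-0.20)] = 0.1050
  C_13 = (-0.10)(-0.20) − (0.80)(-0.20) = 0.1800
  C_21 = −[(-0.10)(0.75) − (-0.40)(-0.20)] = 0.1550
  C_22 = (0.70)(0.75) − (-0.40)(-0.20) = 0.4450
  C_23 = −[(0.70)(-0.20) − (-0.10)(-0.20)] = 0.1600
  C_31 = (-0.10)(-0.15) − (-0.40)(0.80) = 0.3350
  C_32 = −[(0.70)(-0.15) − (-0.40)(-0.10)] = 0.1450
  C_33 = (0.70)(0.80) − (-0.10)(-0.10) = 0.5500
det(I−A) = Σ_j (I−A)_1j·C_1j = (0.70)(0.5700) + (-0.10)(0.1050) + (-0.40)(0.1800) = 0.3165
adj(I−A) = Cᵀ =
  [ 0.5700   0.1550   0.3350]
  [ 0.1050   0.4450   0.1450]
  [ 0.1800   0.1600   0.5500]
(I − A)⁻¹ = adj(I−A) / det(I−A) ≈
  [   1.8009     0.4897     1.0585]
  [   0.3318     1.4060     0.4581]
  [   0.5687     0.5055     1.7378]
x = (I − A)⁻¹ d = adj(I−A)·d / det(I−A), with det(I−A) = 0.3165:
  x_H = (0.5700·230 + 0.1550·60 + 0.3350·220) / 0.3165 = 214.10 / 0.3165 ≈ 676.46
  x_A = (0.1050·230 + 0.4450·60 + 0.1450·220) / 0.3165 = 82.75 / 0.3165 ≈ 261.45
  x_E = (0.1800·230 + 0.1600·60 + 0.5500·220) / 0.3165 = 172.00 / 0.3165 ≈ 543.44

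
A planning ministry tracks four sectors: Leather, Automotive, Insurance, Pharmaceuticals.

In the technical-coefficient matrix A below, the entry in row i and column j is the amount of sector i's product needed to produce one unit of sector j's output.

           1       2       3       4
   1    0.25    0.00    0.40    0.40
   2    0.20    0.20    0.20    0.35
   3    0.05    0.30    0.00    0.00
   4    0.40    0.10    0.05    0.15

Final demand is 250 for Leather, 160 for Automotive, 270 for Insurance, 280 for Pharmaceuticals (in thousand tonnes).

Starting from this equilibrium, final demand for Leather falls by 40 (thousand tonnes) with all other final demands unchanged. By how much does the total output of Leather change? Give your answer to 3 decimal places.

I − A =
  [   0.75     0.00    -0.40    -0.40]
  [  -0.20     0.80    -0.20    -0.35]
  [  -0.05    -0.30     1.00     0.00]
  [  -0.40    -0.10    -0.05     0.85]
Compute the cofactors C_ij = (−1)^(i+j)·(3×3 minor ij) of I−A; the adjugate is their transpose:
adj(I−A) = Cᵀ =
  [ 0.588750   0.148000   0.282000   0.338000]
  [ 0.319375   0.459500   0.236625   0.339500]
  [ 0.125250   0.145250   0.347750   0.118750]
  [ 0.322000   0.132250   0.181000   0.515000]
det(I−A) = Σ_j (I−A)_1j·C_1j = (0.75)(0.588750) + (0.00)(0.319375) + (-0.40)(0.125250) + (-0.40)(0.322000) = 0.2626625
(I − A)⁻¹ = adj(I−A) / det(I−A) ≈
  [   2.2415     0.5635     1.0736     1.2868]
  [   1.2159     1.7494     0.9009     1.2925]
  [   0.4768     0.5530     1.3239     0.4521]
  [   1.2259     0.5035     0.6891     1.9607]
Δx = (I − A)⁻¹ Δd with Δd having -40 in the Leather component and 0 elsewhere.
So Δx_1 = L_11 · (-40), where L_11 = adj(I−A)_11 / det(I−A) = 0.588750 / 0.2626625.
Δx_1 = 0.588750 × (-40) / 0.2626625 = -23.55 / 0.2626625 ≈ -89.659.

Δx_1 = -89.659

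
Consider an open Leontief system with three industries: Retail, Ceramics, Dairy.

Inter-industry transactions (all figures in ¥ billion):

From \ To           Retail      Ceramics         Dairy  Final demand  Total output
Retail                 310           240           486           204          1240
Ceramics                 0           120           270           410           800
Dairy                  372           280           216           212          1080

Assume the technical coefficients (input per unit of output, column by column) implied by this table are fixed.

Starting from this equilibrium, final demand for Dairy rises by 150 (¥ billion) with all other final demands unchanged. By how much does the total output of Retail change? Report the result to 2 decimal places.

Technical coefficients a_ij = z_ij / X_j:
  a_RR = 310/1240 = 0.25, a_CR = 0/1240 = 0.00, a_DR = 372/1240 = 0.30
  a_RC = 240/800 = 0.30, a_CC = 120/800 = 0.15, a_DC = 280/800 = 0.35
  a_RD = 486/1080 = 0.45, a_CD = 270/1080 = 0.25, a_DD = 216/1080 = 0.20
I − A =
  [   0.75    -0.30    -0.45]
  [   0.00     0.85    -0.25]
  [  -0.30    -0.35     0.80]
Cofactors of I−A, C_ij = (−1)^(i+j)·(minor ij) (rows/columns in the sector order above):
  C_11 = (0.85)(0.80) − (-0.25)(-0.35) = 0.5925
  C_12 = −[(0.00)(0.80) − (-0.25)(-0.30)] = 0.0750
  C_13 = (0.00)(-0.35) − (0.85)(-0.30) = 0.2550
  C_21 = −[(-0.30)(0.80) − (-0.45)(-0.35)] = 0.3975
  C_22 = (0.75)(0.80) − (-0.45)(-0.30) = 0.4650
  C_23 = −[(0.75)(-0.35) − (-0.30)(-0.30)] = 0.3525
  C_31 = (-0.30)(-0.25) − (-0.45)(0.85) = 0.4575
  C_32 = −[(0.75)(-0.25) − (-0.45)(0.00)] = 0.1875
  C_33 = (0.75)(0.85) − (-0.30)(0.00) = 0.6375
det(I−A) = Σ_j (I−A)_1j·C_1j = (0.75)(0.5925) + (-0.30)(0.0750) + (-0.45)(0.2550) = 0.307125
adj(I−A) = Cᵀ =
  [ 0.5925   0.3975   0.4575]
  [ 0.0750   0.4650   0.1875]
  [ 0.2550   0.3525   0.6375]
(I − A)⁻¹ = adj(I−A) / det(I−A) ≈
  [   1.9292     1.2943     1.4896]
  [   0.2442     1.5140     0.6105]
  [   0.8303     1.1477     2.0757]
Δx = (I − A)⁻¹ Δd with Δd having +150 in the Dairy component and 0 elsewhere.
So Δx_R = L_RD · (+150), where L_RD = adj(I−A)_RD / det(I−A) = 0.4575 / 0.307125.
Δx_R = 0.4575 × (+150) / 0.307125 = 68.625 / 0.307125 ≈ 223.44.

Δx_R = 223.44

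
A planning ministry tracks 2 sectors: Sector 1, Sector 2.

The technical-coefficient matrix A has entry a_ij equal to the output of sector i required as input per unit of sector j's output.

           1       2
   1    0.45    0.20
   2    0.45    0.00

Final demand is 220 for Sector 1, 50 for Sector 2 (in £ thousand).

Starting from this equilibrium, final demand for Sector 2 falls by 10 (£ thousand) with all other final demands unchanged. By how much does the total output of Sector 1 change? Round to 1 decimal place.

I − A =
  [   0.55    -0.20]
  [  -0.45     1.00]
det(I−A) = (0.55)(1.00) − (-0.20)(-0.45) = 0.4600
adj(I−A) = [[1.00, 0.20], [0.45, 0.55]]
(I − A)⁻¹ = adj(I−A) / det(I−A) ≈
  [   2.1739     0.4348]
  [   0.9783     1.1957]
Δx = (I − A)⁻¹ Δd with Δd having -10 in the Sector 2 component and 0 elsewhere.
So Δx_1 = L_12 · (-10), where L_12 = adj(I−A)_12 / det(I−A) = 0.20 / 0.4600.
Δx_1 = 0.20 × (-10) / 0.4600 = -2.00 / 0.4600 ≈ -4.3.

Δx_1 = -4.3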